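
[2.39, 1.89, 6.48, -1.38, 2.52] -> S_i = Random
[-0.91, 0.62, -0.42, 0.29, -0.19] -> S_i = -0.91*(-0.68)^i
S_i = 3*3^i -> [3, 9, 27, 81, 243]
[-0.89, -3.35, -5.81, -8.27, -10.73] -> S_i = -0.89 + -2.46*i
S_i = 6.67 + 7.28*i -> [6.67, 13.95, 21.23, 28.51, 35.79]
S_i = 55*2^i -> [55, 110, 220, 440, 880]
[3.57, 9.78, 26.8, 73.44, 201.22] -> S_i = 3.57*2.74^i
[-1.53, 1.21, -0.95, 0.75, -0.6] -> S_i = -1.53*(-0.79)^i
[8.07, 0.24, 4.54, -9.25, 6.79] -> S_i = Random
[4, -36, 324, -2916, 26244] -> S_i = 4*-9^i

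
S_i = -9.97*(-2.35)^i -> [-9.97, 23.43, -55.06, 129.39, -304.07]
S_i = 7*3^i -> [7, 21, 63, 189, 567]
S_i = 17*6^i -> [17, 102, 612, 3672, 22032]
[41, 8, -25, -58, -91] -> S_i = 41 + -33*i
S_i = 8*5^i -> [8, 40, 200, 1000, 5000]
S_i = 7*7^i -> [7, 49, 343, 2401, 16807]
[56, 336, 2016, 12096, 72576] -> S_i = 56*6^i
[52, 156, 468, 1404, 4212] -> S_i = 52*3^i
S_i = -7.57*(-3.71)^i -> [-7.57, 28.08, -104.19, 386.56, -1434.14]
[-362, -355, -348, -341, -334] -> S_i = -362 + 7*i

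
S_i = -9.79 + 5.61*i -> [-9.79, -4.18, 1.43, 7.04, 12.65]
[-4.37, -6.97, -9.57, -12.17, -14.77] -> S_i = -4.37 + -2.60*i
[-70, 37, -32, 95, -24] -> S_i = Random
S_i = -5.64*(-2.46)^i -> [-5.64, 13.87, -34.13, 83.96, -206.55]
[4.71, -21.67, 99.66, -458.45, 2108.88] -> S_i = 4.71*(-4.60)^i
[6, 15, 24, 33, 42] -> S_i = 6 + 9*i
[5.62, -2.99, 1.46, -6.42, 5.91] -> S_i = Random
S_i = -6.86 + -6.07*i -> [-6.86, -12.93, -19.0, -25.07, -31.14]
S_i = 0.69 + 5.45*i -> [0.69, 6.14, 11.59, 17.04, 22.49]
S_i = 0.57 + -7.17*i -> [0.57, -6.6, -13.77, -20.94, -28.11]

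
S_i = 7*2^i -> [7, 14, 28, 56, 112]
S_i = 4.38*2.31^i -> [4.38, 10.12, 23.37, 53.99, 124.72]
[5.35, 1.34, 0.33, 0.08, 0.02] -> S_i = 5.35*0.25^i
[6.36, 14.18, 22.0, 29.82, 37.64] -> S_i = 6.36 + 7.82*i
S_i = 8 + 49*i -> [8, 57, 106, 155, 204]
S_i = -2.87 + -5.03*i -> [-2.87, -7.9, -12.93, -17.96, -22.99]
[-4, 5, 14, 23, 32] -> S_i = -4 + 9*i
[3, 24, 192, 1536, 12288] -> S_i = 3*8^i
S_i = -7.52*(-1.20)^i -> [-7.52, 9.02, -10.83, 12.99, -15.59]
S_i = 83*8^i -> [83, 664, 5312, 42496, 339968]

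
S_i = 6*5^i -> [6, 30, 150, 750, 3750]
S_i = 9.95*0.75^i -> [9.95, 7.46, 5.6, 4.2, 3.15]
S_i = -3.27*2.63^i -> [-3.27, -8.6, -22.62, -59.49, -156.45]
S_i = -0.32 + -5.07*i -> [-0.32, -5.39, -10.46, -15.53, -20.6]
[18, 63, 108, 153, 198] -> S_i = 18 + 45*i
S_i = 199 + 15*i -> [199, 214, 229, 244, 259]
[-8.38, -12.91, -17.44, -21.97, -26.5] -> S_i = -8.38 + -4.53*i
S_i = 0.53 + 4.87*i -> [0.53, 5.4, 10.27, 15.14, 20.01]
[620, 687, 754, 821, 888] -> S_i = 620 + 67*i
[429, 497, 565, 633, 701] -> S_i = 429 + 68*i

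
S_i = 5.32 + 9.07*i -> [5.32, 14.39, 23.46, 32.53, 41.6]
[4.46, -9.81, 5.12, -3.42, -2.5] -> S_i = Random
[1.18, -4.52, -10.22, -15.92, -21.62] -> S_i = 1.18 + -5.70*i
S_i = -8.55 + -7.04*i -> [-8.55, -15.59, -22.63, -29.67, -36.71]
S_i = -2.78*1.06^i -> [-2.78, -2.95, -3.12, -3.31, -3.51]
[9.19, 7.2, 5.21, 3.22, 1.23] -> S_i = 9.19 + -1.99*i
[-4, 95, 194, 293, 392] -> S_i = -4 + 99*i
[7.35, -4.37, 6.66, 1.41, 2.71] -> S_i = Random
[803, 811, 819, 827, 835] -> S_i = 803 + 8*i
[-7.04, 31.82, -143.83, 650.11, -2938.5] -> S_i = -7.04*(-4.52)^i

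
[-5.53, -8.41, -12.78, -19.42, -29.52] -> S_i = -5.53*1.52^i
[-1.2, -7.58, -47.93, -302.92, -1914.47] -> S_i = -1.20*6.32^i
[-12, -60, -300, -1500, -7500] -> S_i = -12*5^i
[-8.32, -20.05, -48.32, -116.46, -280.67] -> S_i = -8.32*2.41^i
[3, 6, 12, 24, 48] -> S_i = 3*2^i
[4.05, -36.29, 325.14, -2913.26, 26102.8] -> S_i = 4.05*(-8.96)^i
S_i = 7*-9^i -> [7, -63, 567, -5103, 45927]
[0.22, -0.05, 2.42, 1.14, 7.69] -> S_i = Random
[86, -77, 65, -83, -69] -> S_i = Random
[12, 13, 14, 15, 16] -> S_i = 12 + 1*i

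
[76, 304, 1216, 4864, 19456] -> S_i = 76*4^i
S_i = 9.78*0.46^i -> [9.78, 4.5, 2.07, 0.95, 0.44]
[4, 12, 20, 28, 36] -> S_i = 4 + 8*i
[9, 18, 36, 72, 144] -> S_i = 9*2^i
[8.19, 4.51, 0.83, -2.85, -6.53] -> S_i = 8.19 + -3.68*i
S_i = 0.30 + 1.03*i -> [0.3, 1.33, 2.36, 3.39, 4.42]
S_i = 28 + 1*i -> [28, 29, 30, 31, 32]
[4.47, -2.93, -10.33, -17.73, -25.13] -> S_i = 4.47 + -7.40*i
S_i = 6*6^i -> [6, 36, 216, 1296, 7776]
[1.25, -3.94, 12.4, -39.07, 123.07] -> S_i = 1.25*(-3.15)^i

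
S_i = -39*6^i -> [-39, -234, -1404, -8424, -50544]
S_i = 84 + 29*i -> [84, 113, 142, 171, 200]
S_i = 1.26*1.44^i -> [1.26, 1.81, 2.61, 3.76, 5.42]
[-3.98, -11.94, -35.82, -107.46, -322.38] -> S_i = -3.98*3.00^i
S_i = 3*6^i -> [3, 18, 108, 648, 3888]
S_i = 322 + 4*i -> [322, 326, 330, 334, 338]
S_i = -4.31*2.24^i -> [-4.31, -9.65, -21.63, -48.44, -108.51]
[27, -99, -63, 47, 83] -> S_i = Random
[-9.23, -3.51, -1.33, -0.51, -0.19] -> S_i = -9.23*0.38^i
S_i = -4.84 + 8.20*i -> [-4.84, 3.36, 11.56, 19.76, 27.96]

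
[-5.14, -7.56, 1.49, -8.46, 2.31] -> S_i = Random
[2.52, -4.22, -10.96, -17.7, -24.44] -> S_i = 2.52 + -6.74*i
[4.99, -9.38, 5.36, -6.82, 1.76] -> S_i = Random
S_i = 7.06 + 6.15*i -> [7.06, 13.21, 19.36, 25.51, 31.66]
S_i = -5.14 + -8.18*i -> [-5.14, -13.32, -21.5, -29.68, -37.86]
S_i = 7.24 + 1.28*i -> [7.24, 8.52, 9.8, 11.08, 12.36]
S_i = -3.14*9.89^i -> [-3.14, -31.05, -307.13, -3037.52, -30041.03]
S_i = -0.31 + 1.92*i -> [-0.31, 1.61, 3.53, 5.45, 7.37]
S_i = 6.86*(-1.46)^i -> [6.86, -10.02, 14.62, -21.35, 31.17]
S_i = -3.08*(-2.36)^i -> [-3.08, 7.27, -17.15, 40.48, -95.54]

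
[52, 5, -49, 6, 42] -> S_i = Random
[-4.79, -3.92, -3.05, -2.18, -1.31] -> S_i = -4.79 + 0.87*i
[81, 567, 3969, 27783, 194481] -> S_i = 81*7^i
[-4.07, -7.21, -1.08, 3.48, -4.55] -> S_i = Random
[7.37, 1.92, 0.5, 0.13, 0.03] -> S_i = 7.37*0.26^i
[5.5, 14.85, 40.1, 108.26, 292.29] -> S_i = 5.50*2.70^i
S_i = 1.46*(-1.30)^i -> [1.46, -1.9, 2.47, -3.21, 4.17]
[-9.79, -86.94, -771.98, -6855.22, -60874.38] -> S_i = -9.79*8.88^i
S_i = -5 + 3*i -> [-5, -2, 1, 4, 7]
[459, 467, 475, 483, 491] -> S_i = 459 + 8*i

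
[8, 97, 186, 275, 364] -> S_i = 8 + 89*i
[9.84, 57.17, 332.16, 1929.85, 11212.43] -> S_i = 9.84*5.81^i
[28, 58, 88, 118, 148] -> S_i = 28 + 30*i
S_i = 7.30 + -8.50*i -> [7.3, -1.2, -9.7, -18.2, -26.7]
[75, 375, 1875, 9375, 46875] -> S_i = 75*5^i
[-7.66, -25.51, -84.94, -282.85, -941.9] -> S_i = -7.66*3.33^i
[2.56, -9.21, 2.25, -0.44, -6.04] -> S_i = Random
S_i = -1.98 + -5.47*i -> [-1.98, -7.45, -12.92, -18.39, -23.86]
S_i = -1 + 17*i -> [-1, 16, 33, 50, 67]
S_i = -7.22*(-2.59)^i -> [-7.22, 18.7, -48.43, 125.44, -324.89]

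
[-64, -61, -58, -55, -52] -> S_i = -64 + 3*i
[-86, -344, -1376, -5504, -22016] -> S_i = -86*4^i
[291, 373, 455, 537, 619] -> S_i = 291 + 82*i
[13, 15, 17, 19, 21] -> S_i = 13 + 2*i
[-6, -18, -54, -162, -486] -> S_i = -6*3^i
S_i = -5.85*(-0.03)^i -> [-5.85, 0.18, -0.01, 0.0, -0.0]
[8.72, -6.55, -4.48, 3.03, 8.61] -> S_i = Random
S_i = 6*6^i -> [6, 36, 216, 1296, 7776]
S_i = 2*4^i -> [2, 8, 32, 128, 512]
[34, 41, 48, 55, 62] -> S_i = 34 + 7*i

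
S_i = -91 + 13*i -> [-91, -78, -65, -52, -39]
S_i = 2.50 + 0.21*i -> [2.5, 2.71, 2.92, 3.13, 3.34]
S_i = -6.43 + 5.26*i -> [-6.43, -1.17, 4.09, 9.35, 14.61]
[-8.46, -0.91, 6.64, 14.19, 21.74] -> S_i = -8.46 + 7.55*i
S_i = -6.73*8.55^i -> [-6.73, -57.54, -491.98, -4206.43, -35964.96]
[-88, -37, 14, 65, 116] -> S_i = -88 + 51*i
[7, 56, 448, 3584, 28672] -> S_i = 7*8^i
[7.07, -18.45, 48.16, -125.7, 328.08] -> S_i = 7.07*(-2.61)^i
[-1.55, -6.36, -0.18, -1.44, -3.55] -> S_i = Random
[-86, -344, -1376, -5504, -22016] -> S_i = -86*4^i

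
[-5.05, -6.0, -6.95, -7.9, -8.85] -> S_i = -5.05 + -0.95*i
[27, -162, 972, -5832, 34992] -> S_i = 27*-6^i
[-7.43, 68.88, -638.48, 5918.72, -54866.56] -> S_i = -7.43*(-9.27)^i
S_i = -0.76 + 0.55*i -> [-0.76, -0.21, 0.34, 0.89, 1.44]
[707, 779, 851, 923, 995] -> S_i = 707 + 72*i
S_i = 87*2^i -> [87, 174, 348, 696, 1392]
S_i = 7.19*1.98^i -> [7.19, 14.24, 28.19, 55.81, 110.51]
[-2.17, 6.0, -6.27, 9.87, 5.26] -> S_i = Random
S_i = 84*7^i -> [84, 588, 4116, 28812, 201684]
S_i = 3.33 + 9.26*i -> [3.33, 12.59, 21.85, 31.11, 40.37]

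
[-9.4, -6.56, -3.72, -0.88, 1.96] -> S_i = -9.40 + 2.84*i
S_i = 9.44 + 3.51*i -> [9.44, 12.95, 16.46, 19.97, 23.48]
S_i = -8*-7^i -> [-8, 56, -392, 2744, -19208]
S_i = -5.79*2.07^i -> [-5.79, -11.99, -24.81, -51.36, -106.31]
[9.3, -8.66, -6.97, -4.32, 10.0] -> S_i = Random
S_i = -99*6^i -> [-99, -594, -3564, -21384, -128304]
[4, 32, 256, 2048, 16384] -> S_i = 4*8^i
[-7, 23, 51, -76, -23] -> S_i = Random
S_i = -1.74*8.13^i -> [-1.74, -14.15, -115.01, -935.02, -7601.71]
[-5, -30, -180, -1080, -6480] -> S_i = -5*6^i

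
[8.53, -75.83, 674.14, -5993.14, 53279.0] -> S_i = 8.53*(-8.89)^i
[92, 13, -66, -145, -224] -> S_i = 92 + -79*i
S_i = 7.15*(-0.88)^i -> [7.15, -6.29, 5.54, -4.87, 4.29]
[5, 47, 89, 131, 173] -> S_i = 5 + 42*i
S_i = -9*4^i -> [-9, -36, -144, -576, -2304]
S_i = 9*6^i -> [9, 54, 324, 1944, 11664]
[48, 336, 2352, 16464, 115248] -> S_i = 48*7^i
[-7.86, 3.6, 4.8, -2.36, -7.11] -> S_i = Random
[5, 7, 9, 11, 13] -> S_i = 5 + 2*i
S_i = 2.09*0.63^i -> [2.09, 1.32, 0.83, 0.52, 0.33]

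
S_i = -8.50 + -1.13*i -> [-8.5, -9.63, -10.76, -11.89, -13.02]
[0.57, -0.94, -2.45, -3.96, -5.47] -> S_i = 0.57 + -1.51*i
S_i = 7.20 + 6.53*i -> [7.2, 13.73, 20.26, 26.79, 33.32]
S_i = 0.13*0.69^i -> [0.13, 0.09, 0.06, 0.04, 0.03]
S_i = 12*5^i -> [12, 60, 300, 1500, 7500]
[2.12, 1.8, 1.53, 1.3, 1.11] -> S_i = 2.12*0.85^i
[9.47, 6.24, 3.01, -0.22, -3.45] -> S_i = 9.47 + -3.23*i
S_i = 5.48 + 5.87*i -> [5.48, 11.35, 17.22, 23.09, 28.96]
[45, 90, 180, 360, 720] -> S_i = 45*2^i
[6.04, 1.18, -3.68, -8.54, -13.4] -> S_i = 6.04 + -4.86*i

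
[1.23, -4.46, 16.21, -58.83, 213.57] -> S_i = 1.23*(-3.63)^i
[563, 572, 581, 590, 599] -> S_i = 563 + 9*i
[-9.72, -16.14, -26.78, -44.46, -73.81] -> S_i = -9.72*1.66^i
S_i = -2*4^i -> [-2, -8, -32, -128, -512]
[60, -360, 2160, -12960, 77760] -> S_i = 60*-6^i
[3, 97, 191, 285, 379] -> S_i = 3 + 94*i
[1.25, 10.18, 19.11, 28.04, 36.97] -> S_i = 1.25 + 8.93*i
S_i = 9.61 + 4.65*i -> [9.61, 14.26, 18.91, 23.56, 28.21]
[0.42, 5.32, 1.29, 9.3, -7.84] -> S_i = Random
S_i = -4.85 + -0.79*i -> [-4.85, -5.64, -6.43, -7.22, -8.01]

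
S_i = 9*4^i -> [9, 36, 144, 576, 2304]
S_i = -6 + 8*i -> [-6, 2, 10, 18, 26]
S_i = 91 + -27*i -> [91, 64, 37, 10, -17]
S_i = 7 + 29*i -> [7, 36, 65, 94, 123]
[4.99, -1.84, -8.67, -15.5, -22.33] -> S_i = 4.99 + -6.83*i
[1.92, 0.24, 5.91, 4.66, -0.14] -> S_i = Random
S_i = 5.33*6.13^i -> [5.33, 32.67, 200.28, 1227.75, 7526.08]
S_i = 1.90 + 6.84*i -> [1.9, 8.74, 15.58, 22.42, 29.26]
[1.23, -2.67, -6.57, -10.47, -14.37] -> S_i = 1.23 + -3.90*i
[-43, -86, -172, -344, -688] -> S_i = -43*2^i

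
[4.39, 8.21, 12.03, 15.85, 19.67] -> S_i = 4.39 + 3.82*i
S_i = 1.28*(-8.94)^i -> [1.28, -11.44, 102.3, -914.58, 8176.36]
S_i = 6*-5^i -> [6, -30, 150, -750, 3750]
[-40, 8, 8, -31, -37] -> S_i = Random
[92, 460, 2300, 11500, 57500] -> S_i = 92*5^i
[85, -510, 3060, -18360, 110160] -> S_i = 85*-6^i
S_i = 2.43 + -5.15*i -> [2.43, -2.72, -7.87, -13.02, -18.17]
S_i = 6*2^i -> [6, 12, 24, 48, 96]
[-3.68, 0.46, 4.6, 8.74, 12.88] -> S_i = -3.68 + 4.14*i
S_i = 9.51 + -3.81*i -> [9.51, 5.7, 1.89, -1.92, -5.73]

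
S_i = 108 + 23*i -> [108, 131, 154, 177, 200]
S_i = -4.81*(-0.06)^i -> [-4.81, 0.29, -0.02, 0.0, -0.0]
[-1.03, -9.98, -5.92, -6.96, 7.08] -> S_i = Random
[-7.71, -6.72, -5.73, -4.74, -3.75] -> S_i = -7.71 + 0.99*i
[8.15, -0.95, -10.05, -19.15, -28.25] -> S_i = 8.15 + -9.10*i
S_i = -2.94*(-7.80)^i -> [-2.94, 22.93, -178.87, 1395.18, -10882.43]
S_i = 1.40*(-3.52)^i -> [1.4, -4.93, 17.35, -61.06, 214.93]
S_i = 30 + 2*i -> [30, 32, 34, 36, 38]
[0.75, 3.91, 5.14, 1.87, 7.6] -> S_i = Random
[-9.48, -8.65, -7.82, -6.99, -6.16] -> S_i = -9.48 + 0.83*i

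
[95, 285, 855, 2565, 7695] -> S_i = 95*3^i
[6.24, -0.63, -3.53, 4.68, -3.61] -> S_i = Random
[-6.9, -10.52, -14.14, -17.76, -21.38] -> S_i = -6.90 + -3.62*i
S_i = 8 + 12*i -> [8, 20, 32, 44, 56]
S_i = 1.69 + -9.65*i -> [1.69, -7.96, -17.61, -27.26, -36.91]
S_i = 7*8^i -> [7, 56, 448, 3584, 28672]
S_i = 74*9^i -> [74, 666, 5994, 53946, 485514]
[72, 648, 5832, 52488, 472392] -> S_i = 72*9^i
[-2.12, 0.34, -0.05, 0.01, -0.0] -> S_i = -2.12*(-0.16)^i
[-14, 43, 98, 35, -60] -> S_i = Random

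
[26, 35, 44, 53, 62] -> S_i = 26 + 9*i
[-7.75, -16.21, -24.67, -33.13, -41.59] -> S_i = -7.75 + -8.46*i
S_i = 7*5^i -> [7, 35, 175, 875, 4375]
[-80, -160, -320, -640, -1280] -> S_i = -80*2^i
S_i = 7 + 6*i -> [7, 13, 19, 25, 31]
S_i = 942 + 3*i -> [942, 945, 948, 951, 954]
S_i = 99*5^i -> [99, 495, 2475, 12375, 61875]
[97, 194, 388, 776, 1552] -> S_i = 97*2^i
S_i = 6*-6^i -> [6, -36, 216, -1296, 7776]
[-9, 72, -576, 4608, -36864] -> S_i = -9*-8^i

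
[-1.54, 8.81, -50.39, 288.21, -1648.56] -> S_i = -1.54*(-5.72)^i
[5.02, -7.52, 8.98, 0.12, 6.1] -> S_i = Random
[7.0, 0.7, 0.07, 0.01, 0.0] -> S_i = 7.00*0.10^i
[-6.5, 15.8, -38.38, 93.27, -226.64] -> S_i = -6.50*(-2.43)^i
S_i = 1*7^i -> [1, 7, 49, 343, 2401]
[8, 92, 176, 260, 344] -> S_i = 8 + 84*i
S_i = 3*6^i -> [3, 18, 108, 648, 3888]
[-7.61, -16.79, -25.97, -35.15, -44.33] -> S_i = -7.61 + -9.18*i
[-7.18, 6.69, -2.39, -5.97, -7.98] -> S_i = Random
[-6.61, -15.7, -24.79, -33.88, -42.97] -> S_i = -6.61 + -9.09*i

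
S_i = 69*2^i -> [69, 138, 276, 552, 1104]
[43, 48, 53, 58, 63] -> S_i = 43 + 5*i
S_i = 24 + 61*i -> [24, 85, 146, 207, 268]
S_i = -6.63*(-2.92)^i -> [-6.63, 19.36, -56.53, 165.07, -482.0]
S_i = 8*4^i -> [8, 32, 128, 512, 2048]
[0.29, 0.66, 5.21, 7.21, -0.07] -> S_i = Random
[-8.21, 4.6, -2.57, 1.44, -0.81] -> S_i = -8.21*(-0.56)^i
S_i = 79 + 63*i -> [79, 142, 205, 268, 331]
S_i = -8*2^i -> [-8, -16, -32, -64, -128]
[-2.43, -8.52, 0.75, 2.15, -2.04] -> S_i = Random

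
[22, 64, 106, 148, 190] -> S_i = 22 + 42*i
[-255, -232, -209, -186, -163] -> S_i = -255 + 23*i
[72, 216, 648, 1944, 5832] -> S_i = 72*3^i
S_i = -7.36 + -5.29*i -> [-7.36, -12.65, -17.94, -23.23, -28.52]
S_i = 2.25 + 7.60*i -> [2.25, 9.85, 17.45, 25.05, 32.65]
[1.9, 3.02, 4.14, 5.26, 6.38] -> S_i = 1.90 + 1.12*i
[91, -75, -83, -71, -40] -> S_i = Random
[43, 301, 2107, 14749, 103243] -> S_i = 43*7^i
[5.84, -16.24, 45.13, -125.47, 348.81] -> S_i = 5.84*(-2.78)^i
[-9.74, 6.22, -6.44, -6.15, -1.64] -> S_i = Random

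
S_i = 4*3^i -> [4, 12, 36, 108, 324]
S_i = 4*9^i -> [4, 36, 324, 2916, 26244]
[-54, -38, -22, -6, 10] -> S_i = -54 + 16*i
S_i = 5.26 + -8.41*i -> [5.26, -3.15, -11.56, -19.97, -28.38]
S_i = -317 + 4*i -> [-317, -313, -309, -305, -301]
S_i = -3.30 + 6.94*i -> [-3.3, 3.64, 10.58, 17.52, 24.46]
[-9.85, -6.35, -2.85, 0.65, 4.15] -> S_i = -9.85 + 3.50*i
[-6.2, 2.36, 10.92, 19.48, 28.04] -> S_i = -6.20 + 8.56*i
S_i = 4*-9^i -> [4, -36, 324, -2916, 26244]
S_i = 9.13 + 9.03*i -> [9.13, 18.16, 27.19, 36.22, 45.25]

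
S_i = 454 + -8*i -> [454, 446, 438, 430, 422]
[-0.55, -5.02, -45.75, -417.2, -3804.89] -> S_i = -0.55*9.12^i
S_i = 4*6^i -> [4, 24, 144, 864, 5184]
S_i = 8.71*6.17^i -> [8.71, 53.74, 331.58, 2045.85, 12622.89]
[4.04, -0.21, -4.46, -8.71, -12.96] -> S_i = 4.04 + -4.25*i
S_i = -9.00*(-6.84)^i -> [-9.0, 61.56, -421.07, 2880.12, -19700.03]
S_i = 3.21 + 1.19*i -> [3.21, 4.4, 5.59, 6.78, 7.97]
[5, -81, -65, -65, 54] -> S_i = Random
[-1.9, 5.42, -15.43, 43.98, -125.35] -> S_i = -1.90*(-2.85)^i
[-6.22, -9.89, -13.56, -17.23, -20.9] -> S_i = -6.22 + -3.67*i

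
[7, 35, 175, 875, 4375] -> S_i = 7*5^i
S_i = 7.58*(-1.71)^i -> [7.58, -12.96, 22.16, -37.9, 64.81]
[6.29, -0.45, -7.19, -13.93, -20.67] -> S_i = 6.29 + -6.74*i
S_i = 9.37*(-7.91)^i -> [9.37, -74.12, 586.26, -4637.34, 36681.37]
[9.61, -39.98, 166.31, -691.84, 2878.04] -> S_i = 9.61*(-4.16)^i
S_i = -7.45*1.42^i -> [-7.45, -10.58, -15.02, -21.33, -30.29]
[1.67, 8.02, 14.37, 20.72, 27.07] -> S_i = 1.67 + 6.35*i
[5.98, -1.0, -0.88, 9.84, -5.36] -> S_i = Random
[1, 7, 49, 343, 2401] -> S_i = 1*7^i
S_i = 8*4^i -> [8, 32, 128, 512, 2048]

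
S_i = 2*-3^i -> [2, -6, 18, -54, 162]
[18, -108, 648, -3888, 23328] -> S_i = 18*-6^i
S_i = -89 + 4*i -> [-89, -85, -81, -77, -73]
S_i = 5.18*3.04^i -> [5.18, 15.75, 47.87, 145.53, 442.41]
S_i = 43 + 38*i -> [43, 81, 119, 157, 195]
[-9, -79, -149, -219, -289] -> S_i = -9 + -70*i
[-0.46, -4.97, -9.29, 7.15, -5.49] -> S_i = Random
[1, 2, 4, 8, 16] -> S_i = 1*2^i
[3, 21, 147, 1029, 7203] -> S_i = 3*7^i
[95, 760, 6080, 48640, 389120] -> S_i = 95*8^i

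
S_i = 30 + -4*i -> [30, 26, 22, 18, 14]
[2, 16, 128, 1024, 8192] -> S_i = 2*8^i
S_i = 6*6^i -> [6, 36, 216, 1296, 7776]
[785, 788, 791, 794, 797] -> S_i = 785 + 3*i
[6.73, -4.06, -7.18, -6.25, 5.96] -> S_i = Random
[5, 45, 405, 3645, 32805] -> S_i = 5*9^i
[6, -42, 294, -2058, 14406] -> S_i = 6*-7^i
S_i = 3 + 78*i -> [3, 81, 159, 237, 315]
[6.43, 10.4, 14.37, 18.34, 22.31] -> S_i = 6.43 + 3.97*i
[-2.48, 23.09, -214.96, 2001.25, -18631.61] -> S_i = -2.48*(-9.31)^i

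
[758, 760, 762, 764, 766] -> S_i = 758 + 2*i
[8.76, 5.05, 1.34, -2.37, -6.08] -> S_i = 8.76 + -3.71*i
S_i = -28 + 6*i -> [-28, -22, -16, -10, -4]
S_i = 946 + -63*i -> [946, 883, 820, 757, 694]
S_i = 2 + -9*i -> [2, -7, -16, -25, -34]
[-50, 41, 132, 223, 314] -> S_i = -50 + 91*i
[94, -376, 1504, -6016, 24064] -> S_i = 94*-4^i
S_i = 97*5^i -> [97, 485, 2425, 12125, 60625]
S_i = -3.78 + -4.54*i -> [-3.78, -8.32, -12.86, -17.4, -21.94]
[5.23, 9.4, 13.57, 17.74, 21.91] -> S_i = 5.23 + 4.17*i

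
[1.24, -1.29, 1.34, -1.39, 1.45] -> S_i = 1.24*(-1.04)^i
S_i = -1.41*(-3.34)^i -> [-1.41, 4.71, -15.73, 52.54, -175.47]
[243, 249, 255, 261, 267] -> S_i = 243 + 6*i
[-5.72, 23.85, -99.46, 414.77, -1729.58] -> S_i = -5.72*(-4.17)^i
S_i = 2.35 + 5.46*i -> [2.35, 7.81, 13.27, 18.73, 24.19]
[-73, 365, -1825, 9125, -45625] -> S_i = -73*-5^i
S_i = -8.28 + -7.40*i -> [-8.28, -15.68, -23.08, -30.48, -37.88]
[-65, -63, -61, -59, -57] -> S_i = -65 + 2*i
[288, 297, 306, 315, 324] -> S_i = 288 + 9*i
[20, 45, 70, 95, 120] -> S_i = 20 + 25*i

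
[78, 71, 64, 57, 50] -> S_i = 78 + -7*i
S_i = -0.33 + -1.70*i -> [-0.33, -2.03, -3.73, -5.43, -7.13]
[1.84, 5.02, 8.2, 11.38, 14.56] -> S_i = 1.84 + 3.18*i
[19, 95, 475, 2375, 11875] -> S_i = 19*5^i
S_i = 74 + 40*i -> [74, 114, 154, 194, 234]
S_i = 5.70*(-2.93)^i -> [5.7, -16.7, 48.93, -143.38, 420.09]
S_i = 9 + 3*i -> [9, 12, 15, 18, 21]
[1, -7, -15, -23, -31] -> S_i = 1 + -8*i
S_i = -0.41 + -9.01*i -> [-0.41, -9.42, -18.43, -27.44, -36.45]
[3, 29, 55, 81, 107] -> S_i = 3 + 26*i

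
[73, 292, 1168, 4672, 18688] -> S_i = 73*4^i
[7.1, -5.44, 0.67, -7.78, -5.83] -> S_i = Random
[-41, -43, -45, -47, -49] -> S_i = -41 + -2*i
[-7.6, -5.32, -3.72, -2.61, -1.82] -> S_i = -7.60*0.70^i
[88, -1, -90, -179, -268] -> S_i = 88 + -89*i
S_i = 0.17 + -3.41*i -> [0.17, -3.24, -6.65, -10.06, -13.47]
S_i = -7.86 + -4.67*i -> [-7.86, -12.53, -17.2, -21.87, -26.54]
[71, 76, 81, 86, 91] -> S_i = 71 + 5*i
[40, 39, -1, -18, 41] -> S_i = Random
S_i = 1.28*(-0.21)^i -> [1.28, -0.27, 0.06, -0.01, 0.0]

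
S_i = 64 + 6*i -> [64, 70, 76, 82, 88]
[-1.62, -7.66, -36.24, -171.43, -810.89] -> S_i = -1.62*4.73^i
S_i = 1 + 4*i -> [1, 5, 9, 13, 17]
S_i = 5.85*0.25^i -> [5.85, 1.46, 0.37, 0.09, 0.02]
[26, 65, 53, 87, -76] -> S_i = Random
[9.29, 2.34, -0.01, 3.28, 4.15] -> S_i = Random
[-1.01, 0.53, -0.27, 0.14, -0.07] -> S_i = -1.01*(-0.52)^i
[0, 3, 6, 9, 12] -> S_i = 0 + 3*i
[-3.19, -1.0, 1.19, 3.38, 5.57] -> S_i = -3.19 + 2.19*i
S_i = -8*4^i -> [-8, -32, -128, -512, -2048]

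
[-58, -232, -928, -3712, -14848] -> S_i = -58*4^i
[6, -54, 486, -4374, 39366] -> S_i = 6*-9^i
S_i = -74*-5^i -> [-74, 370, -1850, 9250, -46250]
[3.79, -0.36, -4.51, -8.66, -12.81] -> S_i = 3.79 + -4.15*i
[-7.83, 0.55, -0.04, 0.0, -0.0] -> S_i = -7.83*(-0.07)^i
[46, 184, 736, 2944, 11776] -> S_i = 46*4^i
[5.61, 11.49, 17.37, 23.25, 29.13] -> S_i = 5.61 + 5.88*i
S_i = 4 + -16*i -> [4, -12, -28, -44, -60]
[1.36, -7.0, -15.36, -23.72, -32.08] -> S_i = 1.36 + -8.36*i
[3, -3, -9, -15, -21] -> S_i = 3 + -6*i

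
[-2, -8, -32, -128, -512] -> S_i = -2*4^i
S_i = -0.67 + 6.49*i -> [-0.67, 5.82, 12.31, 18.8, 25.29]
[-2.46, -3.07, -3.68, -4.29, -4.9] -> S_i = -2.46 + -0.61*i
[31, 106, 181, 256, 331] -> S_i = 31 + 75*i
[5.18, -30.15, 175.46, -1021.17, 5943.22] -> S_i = 5.18*(-5.82)^i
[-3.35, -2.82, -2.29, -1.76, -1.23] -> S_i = -3.35 + 0.53*i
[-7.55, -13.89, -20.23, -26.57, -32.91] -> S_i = -7.55 + -6.34*i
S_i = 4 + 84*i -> [4, 88, 172, 256, 340]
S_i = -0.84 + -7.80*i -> [-0.84, -8.64, -16.44, -24.24, -32.04]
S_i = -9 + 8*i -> [-9, -1, 7, 15, 23]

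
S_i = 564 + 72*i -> [564, 636, 708, 780, 852]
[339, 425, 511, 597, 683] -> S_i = 339 + 86*i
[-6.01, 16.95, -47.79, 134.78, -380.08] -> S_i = -6.01*(-2.82)^i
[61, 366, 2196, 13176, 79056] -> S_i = 61*6^i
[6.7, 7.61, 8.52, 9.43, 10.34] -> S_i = 6.70 + 0.91*i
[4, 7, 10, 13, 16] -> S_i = 4 + 3*i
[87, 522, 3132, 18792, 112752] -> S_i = 87*6^i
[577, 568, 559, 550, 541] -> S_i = 577 + -9*i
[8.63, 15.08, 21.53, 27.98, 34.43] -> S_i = 8.63 + 6.45*i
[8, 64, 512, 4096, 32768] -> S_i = 8*8^i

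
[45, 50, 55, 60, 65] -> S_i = 45 + 5*i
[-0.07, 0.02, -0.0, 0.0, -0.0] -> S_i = -0.07*(-0.25)^i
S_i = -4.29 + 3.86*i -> [-4.29, -0.43, 3.43, 7.29, 11.15]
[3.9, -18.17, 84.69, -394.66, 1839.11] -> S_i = 3.90*(-4.66)^i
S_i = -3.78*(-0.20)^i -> [-3.78, 0.76, -0.15, 0.03, -0.01]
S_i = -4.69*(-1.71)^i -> [-4.69, 8.02, -13.71, 23.45, -40.1]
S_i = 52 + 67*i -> [52, 119, 186, 253, 320]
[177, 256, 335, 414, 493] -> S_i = 177 + 79*i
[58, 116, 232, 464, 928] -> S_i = 58*2^i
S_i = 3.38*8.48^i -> [3.38, 28.66, 243.06, 2061.12, 17478.34]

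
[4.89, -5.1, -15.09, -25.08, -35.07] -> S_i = 4.89 + -9.99*i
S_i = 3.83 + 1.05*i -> [3.83, 4.88, 5.93, 6.98, 8.03]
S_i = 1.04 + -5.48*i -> [1.04, -4.44, -9.92, -15.4, -20.88]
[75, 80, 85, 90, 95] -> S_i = 75 + 5*i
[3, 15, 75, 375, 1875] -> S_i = 3*5^i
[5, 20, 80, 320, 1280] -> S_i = 5*4^i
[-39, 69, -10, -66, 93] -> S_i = Random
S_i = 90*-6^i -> [90, -540, 3240, -19440, 116640]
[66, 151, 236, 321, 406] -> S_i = 66 + 85*i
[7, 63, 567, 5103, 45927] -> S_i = 7*9^i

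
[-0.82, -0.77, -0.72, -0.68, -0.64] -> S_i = -0.82*0.94^i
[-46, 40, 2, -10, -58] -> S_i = Random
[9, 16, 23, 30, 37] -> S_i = 9 + 7*i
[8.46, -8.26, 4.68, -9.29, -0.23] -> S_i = Random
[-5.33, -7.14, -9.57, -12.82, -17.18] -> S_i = -5.33*1.34^i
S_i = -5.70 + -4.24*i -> [-5.7, -9.94, -14.18, -18.42, -22.66]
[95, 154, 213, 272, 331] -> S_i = 95 + 59*i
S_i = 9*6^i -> [9, 54, 324, 1944, 11664]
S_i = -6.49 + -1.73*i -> [-6.49, -8.22, -9.95, -11.68, -13.41]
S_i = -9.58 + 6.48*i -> [-9.58, -3.1, 3.38, 9.86, 16.34]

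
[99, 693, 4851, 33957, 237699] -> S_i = 99*7^i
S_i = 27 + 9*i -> [27, 36, 45, 54, 63]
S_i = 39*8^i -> [39, 312, 2496, 19968, 159744]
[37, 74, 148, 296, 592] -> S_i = 37*2^i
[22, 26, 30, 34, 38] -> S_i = 22 + 4*i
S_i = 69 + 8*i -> [69, 77, 85, 93, 101]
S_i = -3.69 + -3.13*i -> [-3.69, -6.82, -9.95, -13.08, -16.21]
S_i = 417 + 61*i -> [417, 478, 539, 600, 661]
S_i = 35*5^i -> [35, 175, 875, 4375, 21875]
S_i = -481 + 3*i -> [-481, -478, -475, -472, -469]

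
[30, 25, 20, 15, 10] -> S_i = 30 + -5*i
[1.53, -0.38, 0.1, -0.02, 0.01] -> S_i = 1.53*(-0.25)^i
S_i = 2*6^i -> [2, 12, 72, 432, 2592]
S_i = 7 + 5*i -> [7, 12, 17, 22, 27]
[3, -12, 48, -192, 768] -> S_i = 3*-4^i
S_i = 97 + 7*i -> [97, 104, 111, 118, 125]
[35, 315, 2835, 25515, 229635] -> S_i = 35*9^i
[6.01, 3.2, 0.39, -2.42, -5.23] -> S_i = 6.01 + -2.81*i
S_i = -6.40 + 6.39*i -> [-6.4, -0.01, 6.38, 12.77, 19.16]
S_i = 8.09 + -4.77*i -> [8.09, 3.32, -1.45, -6.22, -10.99]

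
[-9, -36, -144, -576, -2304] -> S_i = -9*4^i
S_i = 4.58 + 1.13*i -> [4.58, 5.71, 6.84, 7.97, 9.1]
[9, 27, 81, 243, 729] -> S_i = 9*3^i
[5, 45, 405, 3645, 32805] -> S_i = 5*9^i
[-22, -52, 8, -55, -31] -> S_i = Random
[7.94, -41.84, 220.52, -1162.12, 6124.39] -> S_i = 7.94*(-5.27)^i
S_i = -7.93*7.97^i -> [-7.93, -63.2, -503.72, -4014.65, -31996.79]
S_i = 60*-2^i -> [60, -120, 240, -480, 960]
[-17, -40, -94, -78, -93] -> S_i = Random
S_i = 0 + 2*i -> [0, 2, 4, 6, 8]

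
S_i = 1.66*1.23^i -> [1.66, 2.04, 2.51, 3.09, 3.8]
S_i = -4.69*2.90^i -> [-4.69, -13.6, -39.44, -114.38, -331.71]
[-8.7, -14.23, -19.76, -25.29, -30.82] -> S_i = -8.70 + -5.53*i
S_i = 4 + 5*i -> [4, 9, 14, 19, 24]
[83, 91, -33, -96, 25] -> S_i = Random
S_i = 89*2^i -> [89, 178, 356, 712, 1424]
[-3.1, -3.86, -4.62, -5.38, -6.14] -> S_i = -3.10 + -0.76*i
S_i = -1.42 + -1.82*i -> [-1.42, -3.24, -5.06, -6.88, -8.7]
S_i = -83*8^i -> [-83, -664, -5312, -42496, -339968]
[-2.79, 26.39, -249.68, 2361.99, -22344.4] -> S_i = -2.79*(-9.46)^i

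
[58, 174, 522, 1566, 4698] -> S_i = 58*3^i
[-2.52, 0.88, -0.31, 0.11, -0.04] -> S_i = -2.52*(-0.35)^i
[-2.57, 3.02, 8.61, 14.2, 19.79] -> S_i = -2.57 + 5.59*i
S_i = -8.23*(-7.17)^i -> [-8.23, 59.01, -423.1, 3033.59, -21750.86]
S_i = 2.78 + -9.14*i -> [2.78, -6.36, -15.5, -24.64, -33.78]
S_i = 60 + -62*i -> [60, -2, -64, -126, -188]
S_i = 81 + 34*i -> [81, 115, 149, 183, 217]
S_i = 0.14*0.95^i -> [0.14, 0.13, 0.13, 0.12, 0.11]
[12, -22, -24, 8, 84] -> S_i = Random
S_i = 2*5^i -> [2, 10, 50, 250, 1250]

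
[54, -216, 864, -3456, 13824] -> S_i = 54*-4^i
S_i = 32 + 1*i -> [32, 33, 34, 35, 36]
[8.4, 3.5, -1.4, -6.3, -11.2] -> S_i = 8.40 + -4.90*i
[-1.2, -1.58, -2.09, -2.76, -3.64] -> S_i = -1.20*1.32^i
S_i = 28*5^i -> [28, 140, 700, 3500, 17500]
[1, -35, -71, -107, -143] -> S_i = 1 + -36*i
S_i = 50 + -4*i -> [50, 46, 42, 38, 34]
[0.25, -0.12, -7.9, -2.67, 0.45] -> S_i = Random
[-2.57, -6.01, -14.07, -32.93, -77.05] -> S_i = -2.57*2.34^i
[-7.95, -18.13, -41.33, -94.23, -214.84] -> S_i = -7.95*2.28^i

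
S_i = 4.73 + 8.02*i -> [4.73, 12.75, 20.77, 28.79, 36.81]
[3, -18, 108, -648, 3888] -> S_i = 3*-6^i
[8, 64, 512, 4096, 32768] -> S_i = 8*8^i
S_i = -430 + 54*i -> [-430, -376, -322, -268, -214]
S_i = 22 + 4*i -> [22, 26, 30, 34, 38]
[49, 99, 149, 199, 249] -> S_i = 49 + 50*i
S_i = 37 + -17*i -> [37, 20, 3, -14, -31]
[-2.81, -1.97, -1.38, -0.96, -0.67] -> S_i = -2.81*0.70^i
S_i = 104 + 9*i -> [104, 113, 122, 131, 140]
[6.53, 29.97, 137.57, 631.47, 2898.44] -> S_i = 6.53*4.59^i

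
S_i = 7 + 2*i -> [7, 9, 11, 13, 15]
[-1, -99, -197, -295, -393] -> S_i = -1 + -98*i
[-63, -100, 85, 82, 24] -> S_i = Random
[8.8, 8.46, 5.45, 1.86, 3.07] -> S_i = Random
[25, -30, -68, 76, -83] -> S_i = Random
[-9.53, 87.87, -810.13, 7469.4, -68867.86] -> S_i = -9.53*(-9.22)^i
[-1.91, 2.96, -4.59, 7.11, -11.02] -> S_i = -1.91*(-1.55)^i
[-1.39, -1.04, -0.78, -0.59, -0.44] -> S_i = -1.39*0.75^i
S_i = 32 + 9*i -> [32, 41, 50, 59, 68]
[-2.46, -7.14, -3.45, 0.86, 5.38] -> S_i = Random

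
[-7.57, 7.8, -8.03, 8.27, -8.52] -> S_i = -7.57*(-1.03)^i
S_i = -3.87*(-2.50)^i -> [-3.87, 9.68, -24.19, 60.47, -151.17]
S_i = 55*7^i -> [55, 385, 2695, 18865, 132055]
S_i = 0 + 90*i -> [0, 90, 180, 270, 360]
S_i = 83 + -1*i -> [83, 82, 81, 80, 79]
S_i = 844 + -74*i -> [844, 770, 696, 622, 548]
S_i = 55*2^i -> [55, 110, 220, 440, 880]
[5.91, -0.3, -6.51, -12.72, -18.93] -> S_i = 5.91 + -6.21*i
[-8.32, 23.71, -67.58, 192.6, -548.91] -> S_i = -8.32*(-2.85)^i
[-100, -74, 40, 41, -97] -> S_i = Random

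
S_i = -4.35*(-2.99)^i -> [-4.35, 13.01, -38.89, 116.28, -347.68]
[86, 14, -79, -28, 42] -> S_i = Random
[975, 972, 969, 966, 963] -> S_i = 975 + -3*i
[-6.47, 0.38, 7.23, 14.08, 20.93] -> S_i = -6.47 + 6.85*i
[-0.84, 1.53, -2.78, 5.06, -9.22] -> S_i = -0.84*(-1.82)^i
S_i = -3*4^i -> [-3, -12, -48, -192, -768]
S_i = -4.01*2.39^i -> [-4.01, -9.58, -22.91, -54.74, -130.84]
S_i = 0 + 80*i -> [0, 80, 160, 240, 320]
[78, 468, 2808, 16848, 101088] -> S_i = 78*6^i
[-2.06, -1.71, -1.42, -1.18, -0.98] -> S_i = -2.06*0.83^i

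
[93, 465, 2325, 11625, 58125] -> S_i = 93*5^i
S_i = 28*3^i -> [28, 84, 252, 756, 2268]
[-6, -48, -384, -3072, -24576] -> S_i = -6*8^i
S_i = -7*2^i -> [-7, -14, -28, -56, -112]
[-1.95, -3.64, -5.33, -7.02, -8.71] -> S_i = -1.95 + -1.69*i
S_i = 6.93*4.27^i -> [6.93, 29.59, 126.35, 539.53, 2303.8]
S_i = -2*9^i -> [-2, -18, -162, -1458, -13122]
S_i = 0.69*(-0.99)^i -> [0.69, -0.68, 0.68, -0.67, 0.66]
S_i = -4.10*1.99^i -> [-4.1, -8.16, -16.24, -32.31, -64.3]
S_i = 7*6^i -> [7, 42, 252, 1512, 9072]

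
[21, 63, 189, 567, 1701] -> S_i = 21*3^i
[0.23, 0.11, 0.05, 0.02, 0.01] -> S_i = 0.23*0.46^i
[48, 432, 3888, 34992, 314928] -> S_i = 48*9^i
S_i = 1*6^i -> [1, 6, 36, 216, 1296]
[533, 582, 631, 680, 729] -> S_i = 533 + 49*i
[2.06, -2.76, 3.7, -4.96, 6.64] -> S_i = 2.06*(-1.34)^i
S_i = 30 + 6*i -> [30, 36, 42, 48, 54]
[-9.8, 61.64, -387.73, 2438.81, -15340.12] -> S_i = -9.80*(-6.29)^i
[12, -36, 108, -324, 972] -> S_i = 12*-3^i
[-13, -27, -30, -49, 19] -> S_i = Random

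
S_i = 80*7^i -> [80, 560, 3920, 27440, 192080]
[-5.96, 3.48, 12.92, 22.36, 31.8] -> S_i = -5.96 + 9.44*i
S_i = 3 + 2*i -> [3, 5, 7, 9, 11]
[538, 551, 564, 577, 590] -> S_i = 538 + 13*i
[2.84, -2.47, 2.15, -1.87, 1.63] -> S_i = 2.84*(-0.87)^i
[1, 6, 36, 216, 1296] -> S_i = 1*6^i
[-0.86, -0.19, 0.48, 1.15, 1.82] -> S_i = -0.86 + 0.67*i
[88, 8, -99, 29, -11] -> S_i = Random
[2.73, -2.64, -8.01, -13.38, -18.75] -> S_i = 2.73 + -5.37*i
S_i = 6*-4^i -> [6, -24, 96, -384, 1536]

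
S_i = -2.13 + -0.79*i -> [-2.13, -2.92, -3.71, -4.5, -5.29]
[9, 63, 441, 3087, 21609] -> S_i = 9*7^i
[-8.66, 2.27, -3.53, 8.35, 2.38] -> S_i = Random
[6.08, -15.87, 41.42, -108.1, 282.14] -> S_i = 6.08*(-2.61)^i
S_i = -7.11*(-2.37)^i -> [-7.11, 16.85, -39.94, 94.65, -224.32]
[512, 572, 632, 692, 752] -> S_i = 512 + 60*i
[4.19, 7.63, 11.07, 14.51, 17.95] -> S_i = 4.19 + 3.44*i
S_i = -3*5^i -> [-3, -15, -75, -375, -1875]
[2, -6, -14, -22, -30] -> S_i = 2 + -8*i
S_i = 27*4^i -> [27, 108, 432, 1728, 6912]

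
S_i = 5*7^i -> [5, 35, 245, 1715, 12005]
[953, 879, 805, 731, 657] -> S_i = 953 + -74*i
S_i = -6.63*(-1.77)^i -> [-6.63, 11.74, -20.77, 36.76, -65.07]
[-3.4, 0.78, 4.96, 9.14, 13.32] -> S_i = -3.40 + 4.18*i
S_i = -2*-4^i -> [-2, 8, -32, 128, -512]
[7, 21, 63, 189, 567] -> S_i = 7*3^i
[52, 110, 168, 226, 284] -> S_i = 52 + 58*i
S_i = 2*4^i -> [2, 8, 32, 128, 512]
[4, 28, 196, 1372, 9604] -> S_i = 4*7^i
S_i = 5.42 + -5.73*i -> [5.42, -0.31, -6.04, -11.77, -17.5]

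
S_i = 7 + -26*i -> [7, -19, -45, -71, -97]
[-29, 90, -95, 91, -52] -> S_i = Random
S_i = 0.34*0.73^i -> [0.34, 0.25, 0.18, 0.13, 0.1]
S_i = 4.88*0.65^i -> [4.88, 3.17, 2.06, 1.34, 0.87]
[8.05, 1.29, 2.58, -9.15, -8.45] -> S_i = Random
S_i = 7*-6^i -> [7, -42, 252, -1512, 9072]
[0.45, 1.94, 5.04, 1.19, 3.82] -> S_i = Random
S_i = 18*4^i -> [18, 72, 288, 1152, 4608]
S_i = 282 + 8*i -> [282, 290, 298, 306, 314]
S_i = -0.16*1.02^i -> [-0.16, -0.16, -0.17, -0.17, -0.17]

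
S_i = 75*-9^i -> [75, -675, 6075, -54675, 492075]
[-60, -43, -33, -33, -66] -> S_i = Random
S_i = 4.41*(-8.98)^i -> [4.41, -39.6, 355.62, -3193.5, 28677.67]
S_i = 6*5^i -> [6, 30, 150, 750, 3750]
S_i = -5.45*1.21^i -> [-5.45, -6.59, -7.98, -9.66, -11.68]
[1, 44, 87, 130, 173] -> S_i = 1 + 43*i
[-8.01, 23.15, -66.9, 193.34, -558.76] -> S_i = -8.01*(-2.89)^i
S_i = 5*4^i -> [5, 20, 80, 320, 1280]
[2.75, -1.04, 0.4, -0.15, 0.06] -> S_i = 2.75*(-0.38)^i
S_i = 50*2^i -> [50, 100, 200, 400, 800]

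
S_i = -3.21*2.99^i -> [-3.21, -9.6, -28.7, -85.81, -256.56]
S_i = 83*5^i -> [83, 415, 2075, 10375, 51875]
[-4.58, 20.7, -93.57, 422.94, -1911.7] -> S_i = -4.58*(-4.52)^i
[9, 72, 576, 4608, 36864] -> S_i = 9*8^i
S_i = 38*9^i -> [38, 342, 3078, 27702, 249318]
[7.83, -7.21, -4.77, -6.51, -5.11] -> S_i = Random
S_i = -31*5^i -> [-31, -155, -775, -3875, -19375]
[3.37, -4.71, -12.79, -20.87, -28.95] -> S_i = 3.37 + -8.08*i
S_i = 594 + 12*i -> [594, 606, 618, 630, 642]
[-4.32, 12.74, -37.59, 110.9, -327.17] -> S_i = -4.32*(-2.95)^i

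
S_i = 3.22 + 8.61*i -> [3.22, 11.83, 20.44, 29.05, 37.66]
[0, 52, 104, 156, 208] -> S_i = 0 + 52*i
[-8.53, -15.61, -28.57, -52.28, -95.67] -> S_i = -8.53*1.83^i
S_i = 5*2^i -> [5, 10, 20, 40, 80]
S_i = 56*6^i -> [56, 336, 2016, 12096, 72576]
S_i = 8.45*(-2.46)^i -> [8.45, -20.79, 51.14, -125.79, 309.45]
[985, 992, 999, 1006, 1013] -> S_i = 985 + 7*i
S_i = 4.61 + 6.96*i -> [4.61, 11.57, 18.53, 25.49, 32.45]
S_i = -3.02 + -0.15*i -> [-3.02, -3.17, -3.32, -3.47, -3.62]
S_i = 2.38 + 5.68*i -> [2.38, 8.06, 13.74, 19.42, 25.1]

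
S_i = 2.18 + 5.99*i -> [2.18, 8.17, 14.16, 20.15, 26.14]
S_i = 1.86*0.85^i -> [1.86, 1.58, 1.34, 1.14, 0.97]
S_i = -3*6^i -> [-3, -18, -108, -648, -3888]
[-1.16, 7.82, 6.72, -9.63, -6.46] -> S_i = Random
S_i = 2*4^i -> [2, 8, 32, 128, 512]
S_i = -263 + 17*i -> [-263, -246, -229, -212, -195]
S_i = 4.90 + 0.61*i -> [4.9, 5.51, 6.12, 6.73, 7.34]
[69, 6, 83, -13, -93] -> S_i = Random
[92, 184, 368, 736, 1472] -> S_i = 92*2^i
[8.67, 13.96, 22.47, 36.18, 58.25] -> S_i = 8.67*1.61^i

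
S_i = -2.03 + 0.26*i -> [-2.03, -1.77, -1.51, -1.25, -0.99]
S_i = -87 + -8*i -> [-87, -95, -103, -111, -119]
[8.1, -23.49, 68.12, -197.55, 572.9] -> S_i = 8.10*(-2.90)^i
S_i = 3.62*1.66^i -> [3.62, 6.01, 9.98, 16.56, 27.49]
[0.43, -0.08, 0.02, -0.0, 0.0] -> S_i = 0.43*(-0.19)^i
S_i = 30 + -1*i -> [30, 29, 28, 27, 26]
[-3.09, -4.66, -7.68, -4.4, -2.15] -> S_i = Random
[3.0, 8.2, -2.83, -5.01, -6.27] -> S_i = Random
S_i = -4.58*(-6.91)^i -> [-4.58, 31.65, -218.69, 1511.12, -10441.86]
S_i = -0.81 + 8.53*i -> [-0.81, 7.72, 16.25, 24.78, 33.31]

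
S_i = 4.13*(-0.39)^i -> [4.13, -1.61, 0.63, -0.24, 0.1]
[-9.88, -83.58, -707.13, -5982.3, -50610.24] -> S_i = -9.88*8.46^i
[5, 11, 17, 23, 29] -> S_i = 5 + 6*i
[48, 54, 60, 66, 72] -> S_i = 48 + 6*i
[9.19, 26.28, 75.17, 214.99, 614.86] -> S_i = 9.19*2.86^i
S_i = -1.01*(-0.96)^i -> [-1.01, 0.97, -0.93, 0.89, -0.86]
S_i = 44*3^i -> [44, 132, 396, 1188, 3564]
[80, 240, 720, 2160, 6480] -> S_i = 80*3^i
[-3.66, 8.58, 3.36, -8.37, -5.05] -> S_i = Random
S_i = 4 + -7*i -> [4, -3, -10, -17, -24]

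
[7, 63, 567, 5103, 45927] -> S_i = 7*9^i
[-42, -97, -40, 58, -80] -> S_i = Random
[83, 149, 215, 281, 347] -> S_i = 83 + 66*i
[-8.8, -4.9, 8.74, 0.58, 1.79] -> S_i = Random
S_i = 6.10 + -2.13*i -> [6.1, 3.97, 1.84, -0.29, -2.42]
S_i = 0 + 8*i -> [0, 8, 16, 24, 32]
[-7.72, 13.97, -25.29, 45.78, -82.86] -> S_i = -7.72*(-1.81)^i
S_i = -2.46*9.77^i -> [-2.46, -24.03, -234.81, -2294.13, -22413.69]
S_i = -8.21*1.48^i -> [-8.21, -12.15, -17.98, -26.62, -39.39]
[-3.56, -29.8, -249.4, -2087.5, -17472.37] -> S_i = -3.56*8.37^i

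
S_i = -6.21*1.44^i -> [-6.21, -8.94, -12.88, -18.54, -26.7]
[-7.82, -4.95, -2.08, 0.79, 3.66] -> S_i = -7.82 + 2.87*i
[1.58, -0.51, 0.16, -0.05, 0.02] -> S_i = 1.58*(-0.32)^i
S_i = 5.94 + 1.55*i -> [5.94, 7.49, 9.04, 10.59, 12.14]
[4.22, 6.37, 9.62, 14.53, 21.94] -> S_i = 4.22*1.51^i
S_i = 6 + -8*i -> [6, -2, -10, -18, -26]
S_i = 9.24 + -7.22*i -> [9.24, 2.02, -5.2, -12.42, -19.64]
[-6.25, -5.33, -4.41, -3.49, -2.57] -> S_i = -6.25 + 0.92*i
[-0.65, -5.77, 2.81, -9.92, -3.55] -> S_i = Random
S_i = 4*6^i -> [4, 24, 144, 864, 5184]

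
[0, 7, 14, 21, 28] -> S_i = 0 + 7*i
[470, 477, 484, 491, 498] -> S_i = 470 + 7*i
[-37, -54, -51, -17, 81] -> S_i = Random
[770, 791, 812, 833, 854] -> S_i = 770 + 21*i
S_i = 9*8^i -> [9, 72, 576, 4608, 36864]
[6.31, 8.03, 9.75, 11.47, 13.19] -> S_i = 6.31 + 1.72*i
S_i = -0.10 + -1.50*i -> [-0.1, -1.6, -3.1, -4.6, -6.1]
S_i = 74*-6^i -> [74, -444, 2664, -15984, 95904]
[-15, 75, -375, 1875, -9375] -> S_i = -15*-5^i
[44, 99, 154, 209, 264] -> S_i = 44 + 55*i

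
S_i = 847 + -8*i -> [847, 839, 831, 823, 815]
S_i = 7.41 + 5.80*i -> [7.41, 13.21, 19.01, 24.81, 30.61]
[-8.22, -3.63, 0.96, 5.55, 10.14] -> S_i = -8.22 + 4.59*i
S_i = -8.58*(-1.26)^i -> [-8.58, 10.81, -13.62, 17.16, -21.63]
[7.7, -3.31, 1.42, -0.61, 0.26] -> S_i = 7.70*(-0.43)^i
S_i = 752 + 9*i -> [752, 761, 770, 779, 788]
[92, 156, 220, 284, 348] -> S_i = 92 + 64*i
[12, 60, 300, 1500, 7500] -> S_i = 12*5^i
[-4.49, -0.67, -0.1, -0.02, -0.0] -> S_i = -4.49*0.15^i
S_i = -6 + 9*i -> [-6, 3, 12, 21, 30]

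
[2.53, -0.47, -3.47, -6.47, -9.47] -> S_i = 2.53 + -3.00*i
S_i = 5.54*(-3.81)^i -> [5.54, -21.11, 80.42, -306.4, 1167.37]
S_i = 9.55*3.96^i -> [9.55, 37.82, 149.76, 593.05, 2348.47]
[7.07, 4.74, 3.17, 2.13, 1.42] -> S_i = 7.07*0.67^i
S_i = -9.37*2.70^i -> [-9.37, -25.3, -68.31, -184.43, -497.96]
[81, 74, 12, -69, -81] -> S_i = Random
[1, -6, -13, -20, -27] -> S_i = 1 + -7*i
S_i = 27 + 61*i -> [27, 88, 149, 210, 271]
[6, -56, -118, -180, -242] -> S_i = 6 + -62*i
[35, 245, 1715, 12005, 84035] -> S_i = 35*7^i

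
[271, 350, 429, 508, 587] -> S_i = 271 + 79*i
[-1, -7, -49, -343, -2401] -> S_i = -1*7^i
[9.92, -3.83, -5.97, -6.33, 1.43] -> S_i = Random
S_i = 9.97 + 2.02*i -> [9.97, 11.99, 14.01, 16.03, 18.05]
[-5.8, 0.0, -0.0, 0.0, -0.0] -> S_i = -5.80*-0.00^i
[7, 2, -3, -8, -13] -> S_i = 7 + -5*i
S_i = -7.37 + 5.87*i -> [-7.37, -1.5, 4.37, 10.24, 16.11]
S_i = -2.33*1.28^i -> [-2.33, -2.98, -3.82, -4.89, -6.25]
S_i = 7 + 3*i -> [7, 10, 13, 16, 19]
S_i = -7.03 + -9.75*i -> [-7.03, -16.78, -26.53, -36.28, -46.03]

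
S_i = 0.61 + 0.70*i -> [0.61, 1.31, 2.01, 2.71, 3.41]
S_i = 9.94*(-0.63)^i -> [9.94, -6.26, 3.95, -2.49, 1.57]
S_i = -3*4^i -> [-3, -12, -48, -192, -768]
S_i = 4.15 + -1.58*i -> [4.15, 2.57, 0.99, -0.59, -2.17]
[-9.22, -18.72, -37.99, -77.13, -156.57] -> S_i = -9.22*2.03^i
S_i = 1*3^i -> [1, 3, 9, 27, 81]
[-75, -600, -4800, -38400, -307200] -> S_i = -75*8^i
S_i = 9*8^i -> [9, 72, 576, 4608, 36864]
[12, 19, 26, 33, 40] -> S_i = 12 + 7*i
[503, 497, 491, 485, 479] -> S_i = 503 + -6*i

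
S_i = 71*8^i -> [71, 568, 4544, 36352, 290816]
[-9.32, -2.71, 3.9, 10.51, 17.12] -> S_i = -9.32 + 6.61*i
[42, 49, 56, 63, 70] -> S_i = 42 + 7*i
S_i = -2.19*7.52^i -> [-2.19, -16.47, -123.85, -931.32, -7003.51]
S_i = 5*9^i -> [5, 45, 405, 3645, 32805]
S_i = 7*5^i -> [7, 35, 175, 875, 4375]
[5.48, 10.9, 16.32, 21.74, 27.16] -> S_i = 5.48 + 5.42*i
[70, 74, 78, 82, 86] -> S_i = 70 + 4*i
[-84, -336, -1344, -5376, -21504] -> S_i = -84*4^i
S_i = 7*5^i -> [7, 35, 175, 875, 4375]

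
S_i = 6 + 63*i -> [6, 69, 132, 195, 258]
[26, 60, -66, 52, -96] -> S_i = Random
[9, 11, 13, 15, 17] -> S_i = 9 + 2*i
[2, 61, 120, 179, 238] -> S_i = 2 + 59*i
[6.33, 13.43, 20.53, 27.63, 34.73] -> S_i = 6.33 + 7.10*i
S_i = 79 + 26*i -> [79, 105, 131, 157, 183]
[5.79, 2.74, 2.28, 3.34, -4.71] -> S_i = Random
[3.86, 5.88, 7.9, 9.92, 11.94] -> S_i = 3.86 + 2.02*i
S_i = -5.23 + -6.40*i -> [-5.23, -11.63, -18.03, -24.43, -30.83]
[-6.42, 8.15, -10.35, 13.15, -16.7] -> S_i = -6.42*(-1.27)^i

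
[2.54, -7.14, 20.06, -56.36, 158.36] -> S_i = 2.54*(-2.81)^i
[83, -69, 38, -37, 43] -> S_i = Random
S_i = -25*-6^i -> [-25, 150, -900, 5400, -32400]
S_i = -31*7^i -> [-31, -217, -1519, -10633, -74431]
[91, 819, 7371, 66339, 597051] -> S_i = 91*9^i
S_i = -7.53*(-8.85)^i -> [-7.53, 66.64, -589.77, 5219.45, -46192.14]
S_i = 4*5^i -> [4, 20, 100, 500, 2500]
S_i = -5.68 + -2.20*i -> [-5.68, -7.88, -10.08, -12.28, -14.48]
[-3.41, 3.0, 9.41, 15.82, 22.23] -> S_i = -3.41 + 6.41*i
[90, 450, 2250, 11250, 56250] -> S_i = 90*5^i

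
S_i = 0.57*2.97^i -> [0.57, 1.69, 5.03, 14.93, 44.35]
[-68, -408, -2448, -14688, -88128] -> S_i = -68*6^i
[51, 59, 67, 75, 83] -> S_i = 51 + 8*i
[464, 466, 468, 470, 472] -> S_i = 464 + 2*i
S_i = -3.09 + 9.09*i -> [-3.09, 6.0, 15.09, 24.18, 33.27]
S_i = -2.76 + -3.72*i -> [-2.76, -6.48, -10.2, -13.92, -17.64]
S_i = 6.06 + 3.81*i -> [6.06, 9.87, 13.68, 17.49, 21.3]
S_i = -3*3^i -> [-3, -9, -27, -81, -243]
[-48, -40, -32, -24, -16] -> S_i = -48 + 8*i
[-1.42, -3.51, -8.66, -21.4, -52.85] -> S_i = -1.42*2.47^i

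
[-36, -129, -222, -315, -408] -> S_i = -36 + -93*i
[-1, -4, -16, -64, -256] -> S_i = -1*4^i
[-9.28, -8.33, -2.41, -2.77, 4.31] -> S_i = Random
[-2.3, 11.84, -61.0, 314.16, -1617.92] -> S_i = -2.30*(-5.15)^i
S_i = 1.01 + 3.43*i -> [1.01, 4.44, 7.87, 11.3, 14.73]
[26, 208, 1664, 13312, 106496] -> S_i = 26*8^i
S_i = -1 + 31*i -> [-1, 30, 61, 92, 123]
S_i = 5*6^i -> [5, 30, 180, 1080, 6480]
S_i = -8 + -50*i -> [-8, -58, -108, -158, -208]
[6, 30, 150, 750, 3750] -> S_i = 6*5^i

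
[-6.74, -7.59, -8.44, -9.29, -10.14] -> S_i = -6.74 + -0.85*i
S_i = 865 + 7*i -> [865, 872, 879, 886, 893]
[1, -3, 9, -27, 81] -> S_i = 1*-3^i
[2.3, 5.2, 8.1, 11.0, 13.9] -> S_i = 2.30 + 2.90*i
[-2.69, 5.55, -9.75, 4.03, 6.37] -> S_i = Random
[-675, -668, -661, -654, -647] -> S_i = -675 + 7*i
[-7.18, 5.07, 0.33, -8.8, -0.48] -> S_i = Random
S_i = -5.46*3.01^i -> [-5.46, -16.43, -49.47, -148.9, -448.19]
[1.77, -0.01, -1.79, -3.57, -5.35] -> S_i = 1.77 + -1.78*i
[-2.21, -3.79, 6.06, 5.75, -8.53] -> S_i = Random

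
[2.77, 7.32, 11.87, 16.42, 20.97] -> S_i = 2.77 + 4.55*i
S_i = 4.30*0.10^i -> [4.3, 0.43, 0.04, 0.0, 0.0]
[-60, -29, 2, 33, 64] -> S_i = -60 + 31*i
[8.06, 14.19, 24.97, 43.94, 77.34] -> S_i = 8.06*1.76^i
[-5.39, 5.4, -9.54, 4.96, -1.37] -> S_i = Random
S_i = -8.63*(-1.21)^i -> [-8.63, 10.44, -12.64, 15.29, -18.5]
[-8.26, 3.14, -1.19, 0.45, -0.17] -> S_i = -8.26*(-0.38)^i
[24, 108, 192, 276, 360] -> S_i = 24 + 84*i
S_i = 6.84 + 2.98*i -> [6.84, 9.82, 12.8, 15.78, 18.76]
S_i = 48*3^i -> [48, 144, 432, 1296, 3888]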